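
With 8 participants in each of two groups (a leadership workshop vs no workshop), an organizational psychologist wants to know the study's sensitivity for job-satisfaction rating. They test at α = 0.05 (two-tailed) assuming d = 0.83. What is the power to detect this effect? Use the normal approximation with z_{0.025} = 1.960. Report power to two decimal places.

power ≈ 0.38

For two equal groups, power = Φ(d·√(n/2) − z_{α/2}).
d·√(n/2) = 0.83 × √(8/2) = 0.83 × 2.000 = 1.660.
z_β = 1.660 − 1.960 = -0.300.
Power = Φ(-0.300) = 0.382.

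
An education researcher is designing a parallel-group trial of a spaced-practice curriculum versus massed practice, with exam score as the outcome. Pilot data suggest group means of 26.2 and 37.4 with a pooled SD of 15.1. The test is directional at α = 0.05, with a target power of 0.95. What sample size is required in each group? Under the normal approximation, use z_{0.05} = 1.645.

n = 40 per group

Cohen's d = |M₁ − M₂| / SD_pooled = |26.2 − 37.4| / 15.1 = 11.2 / 15.1 = 0.742.
For two independent groups with equal n: n = 2·((z_{α} + z_β) / d)².
z_{α} + z_β = 1.645 + 1.645 = 3.290.
n = 2 × (3.290 / 0.742)² = 2 × 4.434² = 2 × 19.66 = 39.3.
Round up to the next whole participant.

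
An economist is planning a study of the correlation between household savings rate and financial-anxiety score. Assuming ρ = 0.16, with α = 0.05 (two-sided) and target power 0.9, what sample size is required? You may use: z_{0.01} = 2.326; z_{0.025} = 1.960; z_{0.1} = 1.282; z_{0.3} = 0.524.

n = 407

Fisher's z: C = ½·ln((1+r)/(1−r)) = ½·ln(1.3810) = 0.1614.
n = ((z_{α/2} + z_β)/C)² + 3.
(1.960 + 1.282) / 0.1614 = 3.242 / 0.1614 = 20.087.
n = 20.087² + 3 = 403.48 + 3 = 406.5.
Round up.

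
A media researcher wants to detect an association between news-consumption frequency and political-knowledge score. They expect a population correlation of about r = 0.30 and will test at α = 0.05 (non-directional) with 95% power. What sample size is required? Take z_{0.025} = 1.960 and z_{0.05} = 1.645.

n = 139

Fisher's z: C = ½·ln((1+r)/(1−r)) = ½·ln(1.8571) = 0.3095.
n = ((z_{α/2} + z_β)/C)² + 3.
(1.960 + 1.645) / 0.3095 = 3.605 / 0.3095 = 11.648.
n = 11.648² + 3 = 135.67 + 3 = 138.7.
Round up.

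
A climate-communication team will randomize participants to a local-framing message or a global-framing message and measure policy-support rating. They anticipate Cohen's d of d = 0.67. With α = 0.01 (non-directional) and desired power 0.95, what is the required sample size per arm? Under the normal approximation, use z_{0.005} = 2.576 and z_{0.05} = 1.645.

n = 80 per group

For two independent groups with equal n: n = 2·((z_{α/2} + z_β) / d)².
z_{α/2} + z_β = 2.576 + 1.645 = 4.221.
n = 2 × (4.221 / 0.67)² = 2 × 6.300² = 2 × 39.69 = 79.4.
Round up to the next whole participant.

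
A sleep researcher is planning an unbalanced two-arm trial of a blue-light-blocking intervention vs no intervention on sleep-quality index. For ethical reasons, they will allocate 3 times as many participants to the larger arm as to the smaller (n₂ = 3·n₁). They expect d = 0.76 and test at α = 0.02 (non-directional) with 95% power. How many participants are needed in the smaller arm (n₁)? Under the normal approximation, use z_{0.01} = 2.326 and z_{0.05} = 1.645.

With allocation ratio k = n₂/n₁ = 3, Var(x̄₁−x̄₂) = σ²(1/n₁ + 1/(k·n₁)) = σ²·(k+1)/(k·n₁).
So n₁ = (1 + 1/k)·((z_{α/2} + z_β)/d)² = 1.333 × (3.971/0.76)².
n₁ = 1.333 × 27.30 = 36.4.
Round up: n₁ = 37, giving n₂ = 3 × 37 = 111.

n₁ = 37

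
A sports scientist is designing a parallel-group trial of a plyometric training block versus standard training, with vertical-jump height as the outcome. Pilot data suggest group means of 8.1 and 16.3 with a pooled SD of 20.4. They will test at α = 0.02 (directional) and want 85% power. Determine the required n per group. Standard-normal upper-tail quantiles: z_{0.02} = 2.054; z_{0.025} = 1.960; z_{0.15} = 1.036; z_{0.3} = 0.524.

Cohen's d = |M₁ − M₂| / SD_pooled = |8.1 − 16.3| / 20.4 = 8.2 / 20.4 = 0.402.
For two independent groups with equal n: n = 2·((z_{α} + z_β) / d)².
z_{α} + z_β = 2.054 + 1.036 = 3.090.
n = 2 × (3.090 / 0.402)² = 2 × 7.687² = 2 × 59.08 = 118.2.
Round up to the next whole participant.

n = 119 per group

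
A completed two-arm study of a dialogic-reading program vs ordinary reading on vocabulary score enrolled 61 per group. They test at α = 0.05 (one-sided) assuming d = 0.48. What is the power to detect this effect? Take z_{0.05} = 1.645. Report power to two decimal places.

For two equal groups, power = Φ(d·√(n/2) − z_{α}).
d·√(n/2) = 0.48 × √(61/2) = 0.48 × 5.523 = 2.651.
z_β = 2.651 − 1.645 = 1.006.
Power = Φ(1.006) = 0.843.

power ≈ 0.84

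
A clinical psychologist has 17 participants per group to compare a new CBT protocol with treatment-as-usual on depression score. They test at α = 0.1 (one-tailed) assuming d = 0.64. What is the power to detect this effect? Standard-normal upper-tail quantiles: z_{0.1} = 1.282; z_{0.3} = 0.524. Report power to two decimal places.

power ≈ 0.72

For two equal groups, power = Φ(d·√(n/2) − z_{α}).
d·√(n/2) = 0.64 × √(17/2) = 0.64 × 2.915 = 1.866.
z_β = 1.866 − 1.282 = 0.584.
Power = Φ(0.584) = 0.720.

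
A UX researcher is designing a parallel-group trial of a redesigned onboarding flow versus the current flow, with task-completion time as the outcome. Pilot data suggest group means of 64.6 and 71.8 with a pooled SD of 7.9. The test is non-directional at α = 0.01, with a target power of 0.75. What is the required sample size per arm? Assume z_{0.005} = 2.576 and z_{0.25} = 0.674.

n = 26 per group

Cohen's d = |M₁ − M₂| / SD_pooled = |64.6 − 71.8| / 7.9 = 7.2 / 7.9 = 0.911.
For two independent groups with equal n: n = 2·((z_{α/2} + z_β) / d)².
z_{α/2} + z_β = 2.576 + 0.674 = 3.250.
n = 2 × (3.250 / 0.911)² = 2 × 3.568² = 2 × 12.73 = 25.5.
Round up to the next whole participant.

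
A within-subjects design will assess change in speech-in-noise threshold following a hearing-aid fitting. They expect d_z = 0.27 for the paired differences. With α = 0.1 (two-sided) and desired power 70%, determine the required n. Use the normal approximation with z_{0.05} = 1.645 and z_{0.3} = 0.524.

For a paired (one-sample on differences) test: n = ((z_{α/2} + z_β) / d)².
z_{α/2} + z_β = 1.645 + 0.524 = 2.169.
n = (2.169 / 0.27)² = 8.033² = 64.53.
Round up.

n = 65 pairs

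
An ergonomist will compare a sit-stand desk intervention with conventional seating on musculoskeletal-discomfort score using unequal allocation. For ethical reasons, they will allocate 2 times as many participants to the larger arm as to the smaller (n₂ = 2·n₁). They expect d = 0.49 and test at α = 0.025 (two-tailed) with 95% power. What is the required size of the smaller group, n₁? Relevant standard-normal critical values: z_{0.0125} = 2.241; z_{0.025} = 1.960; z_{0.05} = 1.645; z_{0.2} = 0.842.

With allocation ratio k = n₂/n₁ = 2, Var(x̄₁−x̄₂) = σ²(1/n₁ + 1/(k·n₁)) = σ²·(k+1)/(k·n₁).
So n₁ = (1 + 1/k)·((z_{α/2} + z_β)/d)² = 1.500 × (3.886/0.49)².
n₁ = 1.500 × 62.89 = 94.3.
Round up: n₁ = 95, giving n₂ = 2 × 95 = 190.

n₁ = 95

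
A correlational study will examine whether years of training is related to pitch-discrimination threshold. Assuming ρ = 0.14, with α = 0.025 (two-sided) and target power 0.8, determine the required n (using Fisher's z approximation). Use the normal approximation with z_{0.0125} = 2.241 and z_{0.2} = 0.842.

Fisher's z: C = ½·ln((1+r)/(1−r)) = ½·ln(1.3256) = 0.1409.
n = ((z_{α/2} + z_β)/C)² + 3.
(2.241 + 0.842) / 0.1409 = 3.083 / 0.1409 = 21.881.
n = 21.881² + 3 = 478.77 + 3 = 481.8.
Round up.

n = 482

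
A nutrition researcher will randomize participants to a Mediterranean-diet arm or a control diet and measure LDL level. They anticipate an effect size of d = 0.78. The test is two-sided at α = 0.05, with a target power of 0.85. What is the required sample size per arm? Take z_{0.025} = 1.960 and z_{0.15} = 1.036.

n = 30 per group

For two independent groups with equal n: n = 2·((z_{α/2} + z_β) / d)².
z_{α/2} + z_β = 1.960 + 1.036 = 2.996.
n = 2 × (2.996 / 0.78)² = 2 × 3.841² = 2 × 14.75 = 29.5.
Round up to the next whole participant.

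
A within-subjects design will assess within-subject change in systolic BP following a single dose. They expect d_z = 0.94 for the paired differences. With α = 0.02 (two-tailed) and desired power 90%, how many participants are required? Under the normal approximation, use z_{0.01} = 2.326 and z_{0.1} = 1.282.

For a paired (one-sample on differences) test: n = ((z_{α/2} + z_β) / d)².
z_{α/2} + z_β = 2.326 + 1.282 = 3.608.
n = (3.608 / 0.94)² = 3.838² = 14.73.
Round up.

n = 15 pairs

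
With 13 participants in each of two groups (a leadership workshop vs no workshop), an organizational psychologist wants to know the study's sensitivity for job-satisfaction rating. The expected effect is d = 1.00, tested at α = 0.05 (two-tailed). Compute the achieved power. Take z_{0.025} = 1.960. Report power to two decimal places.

For two equal groups, power = Φ(d·√(n/2) − z_{α/2}).
d·√(n/2) = 1.00 × √(13/2) = 1.00 × 2.550 = 2.550.
z_β = 2.550 − 1.960 = 0.590.
Power = Φ(0.590) = 0.722.

power ≈ 0.72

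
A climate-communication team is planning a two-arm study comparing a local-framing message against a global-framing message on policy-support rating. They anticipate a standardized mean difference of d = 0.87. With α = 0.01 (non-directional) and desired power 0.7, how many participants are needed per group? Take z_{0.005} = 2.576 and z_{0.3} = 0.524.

For two independent groups with equal n: n = 2·((z_{α/2} + z_β) / d)².
z_{α/2} + z_β = 2.576 + 0.524 = 3.100.
n = 2 × (3.100 / 0.87)² = 2 × 3.563² = 2 × 12.70 = 25.4.
Round up to the next whole participant.

n = 26 per group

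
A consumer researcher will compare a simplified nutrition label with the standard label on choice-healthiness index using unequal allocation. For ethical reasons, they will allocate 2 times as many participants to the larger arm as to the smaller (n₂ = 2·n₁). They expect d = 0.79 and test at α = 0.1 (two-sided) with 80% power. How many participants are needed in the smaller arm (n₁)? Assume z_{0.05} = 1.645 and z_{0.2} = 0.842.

n₁ = 15

With allocation ratio k = n₂/n₁ = 2, Var(x̄₁−x̄₂) = σ²(1/n₁ + 1/(k·n₁)) = σ²·(k+1)/(k·n₁).
So n₁ = (1 + 1/k)·((z_{α/2} + z_β)/d)² = 1.500 × (2.487/0.79)².
n₁ = 1.500 × 9.91 = 14.9.
Round up: n₁ = 15, giving n₂ = 2 × 15 = 30.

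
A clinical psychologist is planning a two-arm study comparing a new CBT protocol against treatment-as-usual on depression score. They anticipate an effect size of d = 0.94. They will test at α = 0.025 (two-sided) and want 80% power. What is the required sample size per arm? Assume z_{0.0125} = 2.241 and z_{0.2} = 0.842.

For two independent groups with equal n: n = 2·((z_{α/2} + z_β) / d)².
z_{α/2} + z_β = 2.241 + 0.842 = 3.083.
n = 2 × (3.083 / 0.94)² = 2 × 3.280² = 2 × 10.76 = 21.5.
Round up to the next whole participant.

n = 22 per group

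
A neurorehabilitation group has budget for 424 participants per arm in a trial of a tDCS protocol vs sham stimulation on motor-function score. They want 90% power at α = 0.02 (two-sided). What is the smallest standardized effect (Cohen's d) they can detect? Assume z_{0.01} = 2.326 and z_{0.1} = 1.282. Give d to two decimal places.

For two independent groups of n = 424 each: d_min = (z_{α/2} + z_β)·√(2/n).
z-sum = 2.326 + 1.282 = 3.608.
d_min = 3.608 × √(2/424) = 3.608 × 0.0687 = 0.248.

d_min ≈ 0.25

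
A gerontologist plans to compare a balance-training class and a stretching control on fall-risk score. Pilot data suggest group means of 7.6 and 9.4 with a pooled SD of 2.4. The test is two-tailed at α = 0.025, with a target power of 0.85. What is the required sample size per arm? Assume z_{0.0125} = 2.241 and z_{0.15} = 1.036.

Cohen's d = |M₁ − M₂| / SD_pooled = |7.6 − 9.4| / 2.4 = 1.8 / 2.4 = 0.750.
For two independent groups with equal n: n = 2·((z_{α/2} + z_β) / d)².
z_{α/2} + z_β = 2.241 + 1.036 = 3.277.
n = 2 × (3.277 / 0.750)² = 2 × 4.369² = 2 × 19.09 = 38.2.
Round up to the next whole participant.

n = 39 per group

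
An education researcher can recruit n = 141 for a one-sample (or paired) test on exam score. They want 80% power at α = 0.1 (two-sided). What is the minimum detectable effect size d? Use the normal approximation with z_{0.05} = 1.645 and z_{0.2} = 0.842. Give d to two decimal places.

For a single sample (or paired design) of n = 141: d_min = (z_{α/2} + z_β)/√n.
z-sum = 1.645 + 0.842 = 2.487.
d_min = 2.487 / √141 = 2.487 / 11.874 = 0.209.

d_min ≈ 0.21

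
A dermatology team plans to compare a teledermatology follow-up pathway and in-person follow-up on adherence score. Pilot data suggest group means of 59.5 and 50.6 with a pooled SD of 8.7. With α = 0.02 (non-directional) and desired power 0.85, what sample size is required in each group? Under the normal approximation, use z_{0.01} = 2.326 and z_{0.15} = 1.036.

Cohen's d = |M₁ − M₂| / SD_pooled = |59.5 − 50.6| / 8.7 = 8.9 / 8.7 = 1.023.
For two independent groups with equal n: n = 2·((z_{α/2} + z_β) / d)².
z_{α/2} + z_β = 2.326 + 1.036 = 3.362.
n = 2 × (3.362 / 1.023)² = 2 × 3.286² = 2 × 10.80 = 21.6.
Round up to the next whole participant.

n = 22 per group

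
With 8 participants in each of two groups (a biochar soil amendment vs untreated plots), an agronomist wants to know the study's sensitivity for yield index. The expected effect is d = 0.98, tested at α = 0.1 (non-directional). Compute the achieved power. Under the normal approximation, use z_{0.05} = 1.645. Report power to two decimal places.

For two equal groups, power = Φ(d·√(n/2) − z_{α/2}).
d·√(n/2) = 0.98 × √(8/2) = 0.98 × 2.000 = 1.960.
z_β = 1.960 − 1.645 = 0.315.
Power = Φ(0.315) = 0.624.

power ≈ 0.62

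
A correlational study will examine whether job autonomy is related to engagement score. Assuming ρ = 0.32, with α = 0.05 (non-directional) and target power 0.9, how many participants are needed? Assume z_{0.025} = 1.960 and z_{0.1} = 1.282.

Fisher's z: C = ½·ln((1+r)/(1−r)) = ½·ln(1.9412) = 0.3316.
n = ((z_{α/2} + z_β)/C)² + 3.
(1.960 + 1.282) / 0.3316 = 3.242 / 0.3316 = 9.777.
n = 9.777² + 3 = 95.59 + 3 = 98.6.
Round up.

n = 99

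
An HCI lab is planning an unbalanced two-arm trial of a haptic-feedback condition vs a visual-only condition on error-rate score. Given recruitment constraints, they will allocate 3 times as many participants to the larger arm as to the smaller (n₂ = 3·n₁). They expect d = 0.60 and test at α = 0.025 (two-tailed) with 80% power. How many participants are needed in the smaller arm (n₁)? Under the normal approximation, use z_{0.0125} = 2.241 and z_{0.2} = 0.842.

With allocation ratio k = n₂/n₁ = 3, Var(x̄₁−x̄₂) = σ²(1/n₁ + 1/(k·n₁)) = σ²·(k+1)/(k·n₁).
So n₁ = (1 + 1/k)·((z_{α/2} + z_β)/d)² = 1.333 × (3.083/0.60)².
n₁ = 1.333 × 26.40 = 35.2.
Round up: n₁ = 36, giving n₂ = 3 × 36 = 108.

n₁ = 36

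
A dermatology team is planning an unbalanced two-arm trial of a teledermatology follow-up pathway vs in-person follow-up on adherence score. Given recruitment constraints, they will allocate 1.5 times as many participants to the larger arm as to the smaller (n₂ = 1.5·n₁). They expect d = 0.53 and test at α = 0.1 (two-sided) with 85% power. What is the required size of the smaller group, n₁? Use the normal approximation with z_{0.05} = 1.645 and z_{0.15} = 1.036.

With allocation ratio k = n₂/n₁ = 1.5, Var(x̄₁−x̄₂) = σ²(1/n₁ + 1/(k·n₁)) = σ²·(k+1)/(k·n₁).
So n₁ = (1 + 1/k)·((z_{α/2} + z_β)/d)² = 1.667 × (2.681/0.53)².
n₁ = 1.667 × 25.59 = 42.6.
Round up: n₁ = 43, giving n₂ = ⌈1.5 × 43⌉ = ⌈64.5⌉ = 65.

n₁ = 43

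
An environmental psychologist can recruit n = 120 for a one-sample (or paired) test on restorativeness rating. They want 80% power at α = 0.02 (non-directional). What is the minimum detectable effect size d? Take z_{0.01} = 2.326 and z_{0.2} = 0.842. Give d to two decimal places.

For a single sample (or paired design) of n = 120: d_min = (z_{α/2} + z_β)/√n.
z-sum = 2.326 + 0.842 = 3.168.
d_min = 3.168 / √120 = 3.168 / 10.954 = 0.289.

d_min ≈ 0.29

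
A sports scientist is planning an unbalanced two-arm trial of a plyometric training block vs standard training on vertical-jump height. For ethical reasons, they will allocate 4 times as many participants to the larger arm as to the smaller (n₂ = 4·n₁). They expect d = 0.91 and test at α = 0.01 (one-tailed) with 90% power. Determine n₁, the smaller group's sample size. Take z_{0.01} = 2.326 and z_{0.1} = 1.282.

With allocation ratio k = n₂/n₁ = 4, Var(x̄₁−x̄₂) = σ²(1/n₁ + 1/(k·n₁)) = σ²·(k+1)/(k·n₁).
So n₁ = (1 + 1/k)·((z_{α} + z_β)/d)² = 1.250 × (3.608/0.91)².
n₁ = 1.250 × 15.72 = 19.6.
Round up: n₁ = 20, giving n₂ = 4 × 20 = 80.

n₁ = 20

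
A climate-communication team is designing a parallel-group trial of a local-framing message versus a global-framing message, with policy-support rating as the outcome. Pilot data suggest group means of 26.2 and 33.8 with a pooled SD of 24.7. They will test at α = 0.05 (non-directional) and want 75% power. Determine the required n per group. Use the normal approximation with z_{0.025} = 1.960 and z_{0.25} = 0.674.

n = 147 per group

Cohen's d = |M₁ − M₂| / SD_pooled = |26.2 − 33.8| / 24.7 = 7.6 / 24.7 = 0.308.
For two independent groups with equal n: n = 2·((z_{α/2} + z_β) / d)².
z_{α/2} + z_β = 1.960 + 0.674 = 2.634.
n = 2 × (2.634 / 0.308)² = 2 × 8.552² = 2 × 73.14 = 146.3.
Round up to the next whole participant.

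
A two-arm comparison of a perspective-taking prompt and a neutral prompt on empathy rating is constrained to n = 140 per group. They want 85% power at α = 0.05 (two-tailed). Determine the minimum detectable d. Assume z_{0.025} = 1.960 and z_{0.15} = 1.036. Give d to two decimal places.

d_min ≈ 0.36

For two independent groups of n = 140 each: d_min = (z_{α/2} + z_β)·√(2/n).
z-sum = 1.960 + 1.036 = 2.996.
d_min = 2.996 × √(2/140) = 2.996 × 0.1195 = 0.358.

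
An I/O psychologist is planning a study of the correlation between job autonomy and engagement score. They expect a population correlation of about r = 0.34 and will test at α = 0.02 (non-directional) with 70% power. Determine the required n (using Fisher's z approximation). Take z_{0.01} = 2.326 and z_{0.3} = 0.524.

Fisher's z: C = ½·ln((1+r)/(1−r)) = ½·ln(2.0303) = 0.3541.
n = ((z_{α/2} + z_β)/C)² + 3.
(2.326 + 0.524) / 0.3541 = 2.850 / 0.3541 = 8.049.
n = 8.049² + 3 = 64.78 + 3 = 67.8.
Round up.

n = 68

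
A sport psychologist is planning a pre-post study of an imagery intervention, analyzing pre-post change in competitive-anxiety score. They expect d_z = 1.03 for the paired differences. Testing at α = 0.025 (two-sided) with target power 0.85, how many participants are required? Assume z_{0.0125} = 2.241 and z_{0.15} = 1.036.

n = 11 pairs

For a paired (one-sample on differences) test: n = ((z_{α/2} + z_β) / d)².
z_{α/2} + z_β = 2.241 + 1.036 = 3.277.
n = (3.277 / 1.03)² = 3.182² = 10.12.
Round up.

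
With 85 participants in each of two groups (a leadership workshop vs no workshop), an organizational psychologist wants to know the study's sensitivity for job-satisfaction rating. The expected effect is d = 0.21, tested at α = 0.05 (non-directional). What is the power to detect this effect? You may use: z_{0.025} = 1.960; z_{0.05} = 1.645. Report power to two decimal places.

power ≈ 0.28

For two equal groups, power = Φ(d·√(n/2) − z_{α/2}).
d·√(n/2) = 0.21 × √(85/2) = 0.21 × 6.519 = 1.369.
z_β = 1.369 − 1.960 = -0.591.
Power = Φ(-0.591) = 0.277.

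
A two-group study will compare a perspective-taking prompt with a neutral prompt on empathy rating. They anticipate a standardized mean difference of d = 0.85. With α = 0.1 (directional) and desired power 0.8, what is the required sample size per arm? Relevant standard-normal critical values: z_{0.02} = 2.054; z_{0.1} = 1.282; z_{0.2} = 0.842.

For two independent groups with equal n: n = 2·((z_{α} + z_β) / d)².
z_{α} + z_β = 1.282 + 0.842 = 2.124.
n = 2 × (2.124 / 0.85)² = 2 × 2.499² = 2 × 6.24 = 12.5.
Round up to the next whole participant.

n = 13 per group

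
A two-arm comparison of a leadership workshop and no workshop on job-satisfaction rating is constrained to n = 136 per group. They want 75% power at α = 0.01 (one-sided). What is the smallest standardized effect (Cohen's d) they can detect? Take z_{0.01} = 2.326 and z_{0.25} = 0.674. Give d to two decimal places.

For two independent groups of n = 136 each: d_min = (z_{α} + z_β)·√(2/n).
z-sum = 2.326 + 0.674 = 3.000.
d_min = 3.000 × √(2/136) = 3.000 × 0.1213 = 0.364.

d_min ≈ 0.36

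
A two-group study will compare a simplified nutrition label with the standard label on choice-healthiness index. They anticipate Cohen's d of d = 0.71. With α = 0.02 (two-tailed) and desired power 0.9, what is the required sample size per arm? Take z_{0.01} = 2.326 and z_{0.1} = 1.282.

n = 52 per group

For two independent groups with equal n: n = 2·((z_{α/2} + z_β) / d)².
z_{α/2} + z_β = 2.326 + 1.282 = 3.608.
n = 2 × (3.608 / 0.71)² = 2 × 5.082² = 2 × 25.82 = 51.6.
Round up to the next whole participant.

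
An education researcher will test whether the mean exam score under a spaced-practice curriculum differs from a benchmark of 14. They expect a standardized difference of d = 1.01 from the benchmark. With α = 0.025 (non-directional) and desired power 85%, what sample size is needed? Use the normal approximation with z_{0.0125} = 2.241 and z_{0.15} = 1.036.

For a one-sample test: n = ((z_{α/2} + z_β) / d)².
z_{α/2} + z_β = 2.241 + 1.036 = 3.277.
n = (3.277 / 1.01)² = 3.245² = 10.53.
Round up.

n = 11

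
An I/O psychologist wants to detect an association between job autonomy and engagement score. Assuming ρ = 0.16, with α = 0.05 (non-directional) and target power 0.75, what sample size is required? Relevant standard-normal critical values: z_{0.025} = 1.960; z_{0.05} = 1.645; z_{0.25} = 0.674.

n = 270

Fisher's z: C = ½·ln((1+r)/(1−r)) = ½·ln(1.3810) = 0.1614.
n = ((z_{α/2} + z_β)/C)² + 3.
(1.960 + 0.674) / 0.1614 = 2.634 / 0.1614 = 16.320.
n = 16.320² + 3 = 266.33 + 3 = 269.3.
Round up.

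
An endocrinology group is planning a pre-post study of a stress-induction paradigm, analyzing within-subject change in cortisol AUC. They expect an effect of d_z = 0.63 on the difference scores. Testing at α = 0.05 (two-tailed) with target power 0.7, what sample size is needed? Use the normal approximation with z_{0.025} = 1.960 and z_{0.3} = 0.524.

n = 16 pairs

For a paired (one-sample on differences) test: n = ((z_{α/2} + z_β) / d)².
z_{α/2} + z_β = 1.960 + 0.524 = 2.484.
n = (2.484 / 0.63)² = 3.943² = 15.55.
Round up.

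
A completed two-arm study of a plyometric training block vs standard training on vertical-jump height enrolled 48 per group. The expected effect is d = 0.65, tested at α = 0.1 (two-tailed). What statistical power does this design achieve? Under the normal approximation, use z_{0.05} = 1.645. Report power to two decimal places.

power ≈ 0.94

For two equal groups, power = Φ(d·√(n/2) − z_{α/2}).
d·√(n/2) = 0.65 × √(48/2) = 0.65 × 4.899 = 3.184.
z_β = 3.184 − 1.645 = 1.539.
Power = Φ(1.539) = 0.938.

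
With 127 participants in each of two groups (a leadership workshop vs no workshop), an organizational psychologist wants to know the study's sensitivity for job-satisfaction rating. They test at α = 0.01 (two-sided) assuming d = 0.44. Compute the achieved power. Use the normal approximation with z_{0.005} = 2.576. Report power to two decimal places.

power ≈ 0.82

For two equal groups, power = Φ(d·√(n/2) − z_{α/2}).
d·√(n/2) = 0.44 × √(127/2) = 0.44 × 7.969 = 3.506.
z_β = 3.506 − 2.576 = 0.930.
Power = Φ(0.930) = 0.824.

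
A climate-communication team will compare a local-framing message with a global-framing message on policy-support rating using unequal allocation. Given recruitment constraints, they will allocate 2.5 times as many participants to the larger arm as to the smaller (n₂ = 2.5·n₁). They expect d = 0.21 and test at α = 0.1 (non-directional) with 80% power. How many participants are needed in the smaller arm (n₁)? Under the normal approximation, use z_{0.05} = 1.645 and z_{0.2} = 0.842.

n₁ = 197

With allocation ratio k = n₂/n₁ = 2.5, Var(x̄₁−x̄₂) = σ²(1/n₁ + 1/(k·n₁)) = σ²·(k+1)/(k·n₁).
So n₁ = (1 + 1/k)·((z_{α/2} + z_β)/d)² = 1.400 × (2.487/0.21)².
n₁ = 1.400 × 140.25 = 196.4.
Round up: n₁ = 197, giving n₂ = ⌈2.5 × 197⌉ = ⌈492.5⌉ = 493.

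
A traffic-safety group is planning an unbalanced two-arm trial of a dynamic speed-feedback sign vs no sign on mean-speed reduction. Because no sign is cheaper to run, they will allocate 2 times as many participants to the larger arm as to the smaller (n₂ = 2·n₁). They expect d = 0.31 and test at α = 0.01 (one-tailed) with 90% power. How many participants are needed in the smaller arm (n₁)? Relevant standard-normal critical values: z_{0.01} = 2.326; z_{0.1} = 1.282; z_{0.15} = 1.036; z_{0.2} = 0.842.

n₁ = 204

With allocation ratio k = n₂/n₁ = 2, Var(x̄₁−x̄₂) = σ²(1/n₁ + 1/(k·n₁)) = σ²·(k+1)/(k·n₁).
So n₁ = (1 + 1/k)·((z_{α} + z_β)/d)² = 1.500 × (3.608/0.31)².
n₁ = 1.500 × 135.46 = 203.2.
Round up: n₁ = 204, giving n₂ = 2 × 204 = 408.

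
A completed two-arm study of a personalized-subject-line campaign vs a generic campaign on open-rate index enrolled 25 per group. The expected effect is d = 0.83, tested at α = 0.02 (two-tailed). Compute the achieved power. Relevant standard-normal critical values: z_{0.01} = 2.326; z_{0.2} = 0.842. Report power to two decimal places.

power ≈ 0.73

For two equal groups, power = Φ(d·√(n/2) − z_{α/2}).
d·√(n/2) = 0.83 × √(25/2) = 0.83 × 3.536 = 2.934.
z_β = 2.934 − 2.326 = 0.608.
Power = Φ(0.608) = 0.729.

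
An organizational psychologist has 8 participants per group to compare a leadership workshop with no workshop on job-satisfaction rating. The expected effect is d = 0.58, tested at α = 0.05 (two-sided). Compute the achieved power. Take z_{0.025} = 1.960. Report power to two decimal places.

power ≈ 0.21

For two equal groups, power = Φ(d·√(n/2) − z_{α/2}).
d·√(n/2) = 0.58 × √(8/2) = 0.58 × 2.000 = 1.160.
z_β = 1.160 − 1.960 = -0.800.
Power = Φ(-0.800) = 0.212.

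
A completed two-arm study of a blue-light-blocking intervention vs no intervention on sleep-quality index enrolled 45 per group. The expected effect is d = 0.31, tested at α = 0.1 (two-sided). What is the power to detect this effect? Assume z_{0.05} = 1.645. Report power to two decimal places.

power ≈ 0.43

For two equal groups, power = Φ(d·√(n/2) − z_{α/2}).
d·√(n/2) = 0.31 × √(45/2) = 0.31 × 4.743 = 1.470.
z_β = 1.470 − 1.645 = -0.175.
Power = Φ(-0.175) = 0.431.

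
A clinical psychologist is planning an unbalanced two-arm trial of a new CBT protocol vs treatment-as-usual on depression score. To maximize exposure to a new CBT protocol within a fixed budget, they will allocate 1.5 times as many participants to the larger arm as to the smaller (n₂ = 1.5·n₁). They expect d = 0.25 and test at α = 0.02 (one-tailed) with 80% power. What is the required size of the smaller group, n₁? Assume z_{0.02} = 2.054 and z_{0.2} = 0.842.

n₁ = 224

With allocation ratio k = n₂/n₁ = 1.5, Var(x̄₁−x̄₂) = σ²(1/n₁ + 1/(k·n₁)) = σ²·(k+1)/(k·n₁).
So n₁ = (1 + 1/k)·((z_{α} + z_β)/d)² = 1.667 × (2.896/0.25)².
n₁ = 1.667 × 134.19 = 223.6.
Round up: n₁ = 224, giving n₂ = 1.5 × 224 = 336.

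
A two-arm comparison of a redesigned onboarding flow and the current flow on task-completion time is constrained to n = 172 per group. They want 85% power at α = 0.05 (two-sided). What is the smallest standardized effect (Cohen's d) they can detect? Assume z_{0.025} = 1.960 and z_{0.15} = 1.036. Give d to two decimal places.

For two independent groups of n = 172 each: d_min = (z_{α/2} + z_β)·√(2/n).
z-sum = 1.960 + 1.036 = 2.996.
d_min = 2.996 × √(2/172) = 2.996 × 0.1078 = 0.323.

d_min ≈ 0.32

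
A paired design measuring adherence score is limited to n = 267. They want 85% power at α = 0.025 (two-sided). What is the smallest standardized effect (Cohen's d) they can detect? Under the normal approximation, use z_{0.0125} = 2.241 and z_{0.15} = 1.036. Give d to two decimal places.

d_min ≈ 0.20

For a single sample (or paired design) of n = 267: d_min = (z_{α/2} + z_β)/√n.
z-sum = 2.241 + 1.036 = 3.277.
d_min = 3.277 / √267 = 3.277 / 16.340 = 0.201.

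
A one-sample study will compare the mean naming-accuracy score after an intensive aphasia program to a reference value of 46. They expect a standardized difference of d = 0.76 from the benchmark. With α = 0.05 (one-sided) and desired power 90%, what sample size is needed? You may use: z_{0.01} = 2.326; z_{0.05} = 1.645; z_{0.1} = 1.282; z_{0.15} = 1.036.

For a one-sample test: n = ((z_{α} + z_β) / d)².
z_{α} + z_β = 1.645 + 1.282 = 2.927.
n = (2.927 / 0.76)² = 3.851² = 14.83.
Round up.

n = 15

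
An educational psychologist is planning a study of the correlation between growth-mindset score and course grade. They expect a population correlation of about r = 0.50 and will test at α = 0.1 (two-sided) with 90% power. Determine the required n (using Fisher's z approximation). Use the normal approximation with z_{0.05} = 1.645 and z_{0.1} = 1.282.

n = 32

Fisher's z: C = ½·ln((1+r)/(1−r)) = ½·ln(3.0000) = 0.5493.
n = ((z_{α/2} + z_β)/C)² + 3.
(1.645 + 1.282) / 0.5493 = 2.927 / 0.5493 = 5.329.
n = 5.329² + 3 = 28.39 + 3 = 31.4.
Round up.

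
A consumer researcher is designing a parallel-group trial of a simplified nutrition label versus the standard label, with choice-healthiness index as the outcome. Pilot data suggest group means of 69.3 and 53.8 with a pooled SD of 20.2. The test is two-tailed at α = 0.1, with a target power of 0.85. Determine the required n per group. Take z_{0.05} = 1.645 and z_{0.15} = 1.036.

Cohen's d = |M₁ − M₂| / SD_pooled = |69.3 − 53.8| / 20.2 = 15.5 / 20.2 = 0.767.
For two independent groups with equal n: n = 2·((z_{α/2} + z_β) / d)².
z_{α/2} + z_β = 1.645 + 1.036 = 2.681.
n = 2 × (2.681 / 0.767)² = 2 × 3.495² = 2 × 12.22 = 24.4.
Round up to the next whole participant.

n = 25 per group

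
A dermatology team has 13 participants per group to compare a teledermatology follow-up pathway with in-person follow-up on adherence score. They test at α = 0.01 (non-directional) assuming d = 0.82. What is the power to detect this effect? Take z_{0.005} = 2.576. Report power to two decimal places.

power ≈ 0.31

For two equal groups, power = Φ(d·√(n/2) − z_{α/2}).
d·√(n/2) = 0.82 × √(13/2) = 0.82 × 2.550 = 2.091.
z_β = 2.091 − 2.576 = -0.485.
Power = Φ(-0.485) = 0.314.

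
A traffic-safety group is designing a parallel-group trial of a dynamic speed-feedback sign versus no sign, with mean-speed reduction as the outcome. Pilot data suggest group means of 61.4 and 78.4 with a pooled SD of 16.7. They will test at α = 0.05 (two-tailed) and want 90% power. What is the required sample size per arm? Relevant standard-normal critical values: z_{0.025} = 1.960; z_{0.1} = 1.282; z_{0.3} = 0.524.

Cohen's d = |M₁ − M₂| / SD_pooled = |61.4 − 78.4| / 16.7 = 17.0 / 16.7 = 1.018.
For two independent groups with equal n: n = 2·((z_{α/2} + z_β) / d)².
z_{α/2} + z_β = 1.960 + 1.282 = 3.242.
n = 2 × (3.242 / 1.018)² = 2 × 3.185² = 2 × 10.14 = 20.3.
Round up to the next whole participant.

n = 21 per group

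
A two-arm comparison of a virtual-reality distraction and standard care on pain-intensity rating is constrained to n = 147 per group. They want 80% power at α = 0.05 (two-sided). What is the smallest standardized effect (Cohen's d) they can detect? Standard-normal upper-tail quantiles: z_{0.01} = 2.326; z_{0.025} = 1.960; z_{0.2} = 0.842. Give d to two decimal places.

For two independent groups of n = 147 each: d_min = (z_{α/2} + z_β)·√(2/n).
z-sum = 1.960 + 0.842 = 2.802.
d_min = 2.802 × √(2/147) = 2.802 × 0.1166 = 0.327.

d_min ≈ 0.33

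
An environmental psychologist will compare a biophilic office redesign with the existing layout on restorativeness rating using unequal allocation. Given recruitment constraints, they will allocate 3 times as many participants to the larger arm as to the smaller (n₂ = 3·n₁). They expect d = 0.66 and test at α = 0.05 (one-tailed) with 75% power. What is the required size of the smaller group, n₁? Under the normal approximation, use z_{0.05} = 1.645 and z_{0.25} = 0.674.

With allocation ratio k = n₂/n₁ = 3, Var(x̄₁−x̄₂) = σ²(1/n₁ + 1/(k·n₁)) = σ²·(k+1)/(k·n₁).
So n₁ = (1 + 1/k)·((z_{α} + z_β)/d)² = 1.333 × (2.319/0.66)².
n₁ = 1.333 × 12.35 = 16.5.
Round up: n₁ = 17, giving n₂ = 3 × 17 = 51.

n₁ = 17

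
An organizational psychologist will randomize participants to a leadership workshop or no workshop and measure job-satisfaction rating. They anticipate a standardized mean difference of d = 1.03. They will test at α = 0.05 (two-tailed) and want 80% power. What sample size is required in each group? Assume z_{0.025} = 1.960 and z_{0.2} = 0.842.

For two independent groups with equal n: n = 2·((z_{α/2} + z_β) / d)².
z_{α/2} + z_β = 1.960 + 0.842 = 2.802.
n = 2 × (2.802 / 1.03)² = 2 × 2.720² = 2 × 7.40 = 14.8.
Round up to the next whole participant.

n = 15 per group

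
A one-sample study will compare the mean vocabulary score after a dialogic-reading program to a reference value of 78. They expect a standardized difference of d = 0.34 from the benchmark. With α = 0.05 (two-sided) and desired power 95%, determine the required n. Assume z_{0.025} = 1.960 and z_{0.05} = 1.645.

For a one-sample test: n = ((z_{α/2} + z_β) / d)².
z_{α/2} + z_β = 1.960 + 1.645 = 3.605.
n = (3.605 / 0.34)² = 10.603² = 112.42.
Round up.

n = 113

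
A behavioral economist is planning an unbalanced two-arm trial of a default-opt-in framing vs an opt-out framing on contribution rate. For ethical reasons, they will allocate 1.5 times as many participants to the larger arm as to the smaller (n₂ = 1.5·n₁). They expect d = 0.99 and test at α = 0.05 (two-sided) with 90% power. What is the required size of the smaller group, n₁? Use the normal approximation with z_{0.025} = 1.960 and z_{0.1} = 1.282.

With allocation ratio k = n₂/n₁ = 1.5, Var(x̄₁−x̄₂) = σ²(1/n₁ + 1/(k·n₁)) = σ²·(k+1)/(k·n₁).
So n₁ = (1 + 1/k)·((z_{α/2} + z_β)/d)² = 1.667 × (3.242/0.99)².
n₁ = 1.667 × 10.72 = 17.9.
Round up: n₁ = 18, giving n₂ = 1.5 × 18 = 27.

n₁ = 18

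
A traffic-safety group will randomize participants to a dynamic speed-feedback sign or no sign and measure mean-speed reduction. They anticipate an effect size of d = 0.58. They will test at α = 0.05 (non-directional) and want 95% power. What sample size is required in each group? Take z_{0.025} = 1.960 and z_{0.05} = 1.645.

n = 78 per group

For two independent groups with equal n: n = 2·((z_{α/2} + z_β) / d)².
z_{α/2} + z_β = 1.960 + 1.645 = 3.605.
n = 2 × (3.605 / 0.58)² = 2 × 6.216² = 2 × 38.63 = 77.3.
Round up to the next whole participant.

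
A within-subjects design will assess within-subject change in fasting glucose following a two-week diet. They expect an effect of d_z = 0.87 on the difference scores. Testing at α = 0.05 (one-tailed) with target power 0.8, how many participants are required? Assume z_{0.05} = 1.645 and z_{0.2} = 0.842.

n = 9 pairs

For a paired (one-sample on differences) test: n = ((z_{α} + z_β) / d)².
z_{α} + z_β = 1.645 + 0.842 = 2.487.
n = (2.487 / 0.87)² = 2.859² = 8.17.
Round up.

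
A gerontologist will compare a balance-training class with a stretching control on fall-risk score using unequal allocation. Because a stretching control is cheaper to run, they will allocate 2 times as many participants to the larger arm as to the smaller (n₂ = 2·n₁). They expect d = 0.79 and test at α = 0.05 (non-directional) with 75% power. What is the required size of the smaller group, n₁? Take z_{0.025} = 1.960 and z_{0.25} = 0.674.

n₁ = 17

With allocation ratio k = n₂/n₁ = 2, Var(x̄₁−x̄₂) = σ²(1/n₁ + 1/(k·n₁)) = σ²·(k+1)/(k·n₁).
So n₁ = (1 + 1/k)·((z_{α/2} + z_β)/d)² = 1.500 × (2.634/0.79)².
n₁ = 1.500 × 11.12 = 16.7.
Round up: n₁ = 17, giving n₂ = 2 × 17 = 34.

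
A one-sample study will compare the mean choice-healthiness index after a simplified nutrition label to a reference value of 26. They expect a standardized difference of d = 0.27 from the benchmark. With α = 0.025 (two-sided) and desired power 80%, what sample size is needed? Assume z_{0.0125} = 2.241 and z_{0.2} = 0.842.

For a one-sample test: n = ((z_{α/2} + z_β) / d)².
z_{α/2} + z_β = 2.241 + 0.842 = 3.083.
n = (3.083 / 0.27)² = 11.419² = 130.38.
Round up.

n = 131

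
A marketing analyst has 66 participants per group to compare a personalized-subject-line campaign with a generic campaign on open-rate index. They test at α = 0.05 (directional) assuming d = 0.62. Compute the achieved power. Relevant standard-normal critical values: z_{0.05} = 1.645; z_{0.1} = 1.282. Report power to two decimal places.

power ≈ 0.97

For two equal groups, power = Φ(d·√(n/2) − z_{α}).
d·√(n/2) = 0.62 × √(66/2) = 0.62 × 5.745 = 3.562.
z_β = 3.562 − 1.645 = 1.917.
Power = Φ(1.917) = 0.972.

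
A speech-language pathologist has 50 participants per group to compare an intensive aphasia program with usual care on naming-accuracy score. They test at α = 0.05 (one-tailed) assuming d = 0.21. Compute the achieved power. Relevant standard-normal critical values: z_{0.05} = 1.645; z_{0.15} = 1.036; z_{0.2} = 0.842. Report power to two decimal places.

For two equal groups, power = Φ(d·√(n/2) − z_{α}).
d·√(n/2) = 0.21 × √(50/2) = 0.21 × 5.000 = 1.050.
z_β = 1.050 − 1.645 = -0.595.
Power = Φ(-0.595) = 0.276.

power ≈ 0.28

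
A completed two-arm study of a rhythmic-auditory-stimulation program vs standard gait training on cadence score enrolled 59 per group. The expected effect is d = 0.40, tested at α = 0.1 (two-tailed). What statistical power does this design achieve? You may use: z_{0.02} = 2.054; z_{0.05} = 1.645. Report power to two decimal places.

For two equal groups, power = Φ(d·√(n/2) − z_{α/2}).
d·√(n/2) = 0.40 × √(59/2) = 0.40 × 5.431 = 2.173.
z_β = 2.173 − 1.645 = 0.528.
Power = Φ(0.528) = 0.701.

power ≈ 0.70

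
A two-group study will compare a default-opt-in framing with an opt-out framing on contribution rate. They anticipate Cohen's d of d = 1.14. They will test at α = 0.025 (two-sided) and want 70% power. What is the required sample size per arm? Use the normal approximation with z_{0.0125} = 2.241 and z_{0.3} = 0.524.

n = 12 per group

For two independent groups with equal n: n = 2·((z_{α/2} + z_β) / d)².
z_{α/2} + z_β = 2.241 + 0.524 = 2.765.
n = 2 × (2.765 / 1.14)² = 2 × 2.425² = 2 × 5.88 = 11.8.
Round up to the next whole participant.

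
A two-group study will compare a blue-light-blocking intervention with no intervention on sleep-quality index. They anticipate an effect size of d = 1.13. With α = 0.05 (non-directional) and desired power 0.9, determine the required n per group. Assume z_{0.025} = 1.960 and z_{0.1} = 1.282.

n = 17 per group

For two independent groups with equal n: n = 2·((z_{α/2} + z_β) / d)².
z_{α/2} + z_β = 1.960 + 1.282 = 3.242.
n = 2 × (3.242 / 1.13)² = 2 × 2.869² = 2 × 8.23 = 16.5.
Round up to the next whole participant.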